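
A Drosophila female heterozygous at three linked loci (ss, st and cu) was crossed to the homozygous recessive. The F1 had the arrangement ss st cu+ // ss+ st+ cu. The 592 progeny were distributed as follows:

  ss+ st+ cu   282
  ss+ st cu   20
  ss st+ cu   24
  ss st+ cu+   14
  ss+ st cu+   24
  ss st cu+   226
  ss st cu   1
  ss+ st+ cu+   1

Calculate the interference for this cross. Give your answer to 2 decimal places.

The two rarest classes, ss st cu and ss+ st+ cu+, are the double crossovers. Comparing them with the parentals, only the cu allele has switched, so cu is the middle locus and the order is ss – cu – st.
ss–cu: (48 + 2)/592 = 0.0845; cu–st: (34 + 2)/592 = 0.0608.
Expected DCO frequency = 0.0845 × 0.0608 ≈ 0.00514; observed = 2/592 ≈ 0.00338.
Coefficient of coincidence = 0.00338/0.00514 ≈ 0.66; interference = 1 − 0.66 = 0.34.

0.34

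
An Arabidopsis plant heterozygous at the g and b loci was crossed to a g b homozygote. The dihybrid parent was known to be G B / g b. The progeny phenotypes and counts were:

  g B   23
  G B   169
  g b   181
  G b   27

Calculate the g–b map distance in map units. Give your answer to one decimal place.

12.5 map units

The recombinant classes are G b and g B: 27 + 23 = 50.
Recombination frequency = 50/400 = 0.1250 ≈ 12.5%, i.e. 12.5 map units.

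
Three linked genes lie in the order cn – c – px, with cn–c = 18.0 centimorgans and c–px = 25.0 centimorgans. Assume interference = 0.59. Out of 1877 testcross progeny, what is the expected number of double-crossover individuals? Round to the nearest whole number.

35

Map distances give recombination frequencies of 0.180 and 0.250 for the two intervals.
With interference 0.59 (so coincidence = 0.41), expected double-crossover frequency = 0.180 × 0.250 × 0.41 = 0.01845.
Expected number = 0.01845 × 1877 = 34.63 ≈ 35.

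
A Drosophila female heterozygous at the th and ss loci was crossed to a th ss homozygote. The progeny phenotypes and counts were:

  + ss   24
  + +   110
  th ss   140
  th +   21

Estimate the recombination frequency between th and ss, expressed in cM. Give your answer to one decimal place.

15.3 cM

The two most frequent classes, + + (110) and th ss (140), are the parental types, so the F1 was + + / th ss.
The recombinant classes are + ss and th +: 24 + 21 = 45.
Recombination frequency = 45/295 = 0.1525 ≈ 15.3%, i.e. 15.3 cM.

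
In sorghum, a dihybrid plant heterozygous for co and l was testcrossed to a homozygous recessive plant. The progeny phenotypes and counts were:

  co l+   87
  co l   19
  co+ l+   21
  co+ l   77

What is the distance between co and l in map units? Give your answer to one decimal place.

19.6 map units

The two most frequent classes, co+ l (77) and co l+ (87), are the parental types, so the F1 was co+ l / co l+.
The recombinant classes are co+ l+ and co l: 21 + 19 = 40.
Recombination frequency = 40/204 = 0.1961 ≈ 19.6%, i.e. 19.6 map units.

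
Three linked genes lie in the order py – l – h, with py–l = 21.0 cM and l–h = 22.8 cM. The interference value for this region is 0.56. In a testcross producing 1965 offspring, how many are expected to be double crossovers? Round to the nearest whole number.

41

Map distances give recombination frequencies of 0.210 and 0.228 for the two intervals.
With interference 0.56 (so coincidence = 0.44), expected double-crossover frequency = 0.210 × 0.228 × 0.44 = 0.02107.
Expected number = 0.02107 × 1965 = 41.40 ≈ 41.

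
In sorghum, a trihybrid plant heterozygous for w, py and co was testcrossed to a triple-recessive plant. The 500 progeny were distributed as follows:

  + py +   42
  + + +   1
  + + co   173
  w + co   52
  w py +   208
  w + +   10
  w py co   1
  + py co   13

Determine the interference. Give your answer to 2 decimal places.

The two most frequent reciprocal classes, w py + and + + co, are the parental types, so the F1 was w py + / + + co.
The two rarest classes, w py co and + + +, are the double crossovers. Comparing them with the parentals, only the co allele has switched, so co is the middle locus and the order is py – co – w.
py–co: (23 + 2)/500 = 0.0500; co–w: (94 + 2)/500 = 0.1920.
Expected DCO frequency = 0.0500 × 0.1920 ≈ 0.00960; observed = 2/500 ≈ 0.00400.
Coefficient of coincidence = 0.00400/0.00960 ≈ 0.42; interference = 1 − 0.42 = 0.58.

0.58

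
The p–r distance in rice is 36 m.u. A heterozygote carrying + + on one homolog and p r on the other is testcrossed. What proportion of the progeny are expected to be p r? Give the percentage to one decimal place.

A map distance of 36 m.u. corresponds to a recombination frequency of 0.360.
The F1 is + + / p r, so p r is a parental gamete class with expected frequency (1 − r)/2 = 0.640/2 = 0.3200.
That is 0.3200 = 32.0% of the progeny.

32.0%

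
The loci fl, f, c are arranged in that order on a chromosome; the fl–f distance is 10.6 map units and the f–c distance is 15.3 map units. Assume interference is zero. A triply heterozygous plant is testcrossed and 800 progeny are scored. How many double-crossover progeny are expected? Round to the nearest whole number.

Map distances give recombination frequencies of 0.106 and 0.153 for the two intervals.
With no interference, expected double-crossover frequency = 0.106 × 0.153 = 0.01622.
Expected number = 0.01622 × 800 = 12.97 ≈ 13.

13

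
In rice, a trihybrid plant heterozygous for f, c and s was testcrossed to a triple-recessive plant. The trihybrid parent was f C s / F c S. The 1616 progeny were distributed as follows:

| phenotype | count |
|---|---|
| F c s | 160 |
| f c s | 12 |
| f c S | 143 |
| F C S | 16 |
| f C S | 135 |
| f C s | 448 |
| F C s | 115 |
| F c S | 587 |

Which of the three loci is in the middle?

c

The two rarest classes, f c s and F C S, are the double crossovers. Comparing them with the parentals, only the c allele has switched, so c is the middle locus and the order is f – c – s.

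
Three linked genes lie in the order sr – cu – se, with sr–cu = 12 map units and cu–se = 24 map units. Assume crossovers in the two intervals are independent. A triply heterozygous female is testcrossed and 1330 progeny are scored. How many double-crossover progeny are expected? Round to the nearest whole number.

Map distances give recombination frequencies of 0.120 and 0.240 for the two intervals.
With no interference, expected double-crossover frequency = 0.120 × 0.240 = 0.02880.
Expected number = 0.02880 × 1330 = 38.30 ≈ 38.

38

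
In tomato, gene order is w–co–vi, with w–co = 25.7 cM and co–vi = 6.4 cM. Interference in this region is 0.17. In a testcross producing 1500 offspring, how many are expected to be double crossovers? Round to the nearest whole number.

Map distances give recombination frequencies of 0.257 and 0.064 for the two intervals.
With interference 0.17 (so coincidence = 0.83), expected double-crossover frequency = 0.257 × 0.064 × 0.83 = 0.01365.
Expected number = 0.01365 × 1500 = 20.48 ≈ 20.

20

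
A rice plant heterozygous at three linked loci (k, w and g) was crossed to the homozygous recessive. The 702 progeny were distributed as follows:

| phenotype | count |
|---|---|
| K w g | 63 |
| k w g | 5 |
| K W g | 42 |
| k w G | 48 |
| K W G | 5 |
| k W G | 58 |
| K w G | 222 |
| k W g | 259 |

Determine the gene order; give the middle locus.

The two most frequent reciprocal classes, k W g and K w G, are the parental types, so the F1 was k W g / K w G.
The two rarest classes, k w g and K W G, are the double crossovers. Comparing them with the parentals, only the w allele has switched, so w is the middle locus and the order is g – w – k.

w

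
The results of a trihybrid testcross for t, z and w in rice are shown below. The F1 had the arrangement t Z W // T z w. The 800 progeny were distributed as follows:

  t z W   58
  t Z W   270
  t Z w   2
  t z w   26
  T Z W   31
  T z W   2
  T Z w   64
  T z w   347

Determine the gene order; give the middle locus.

w

The two rarest classes, t Z w and T z W, are the double crossovers. Comparing them with the parentals, only the w allele has switched, so w is the middle locus and the order is z – w – t.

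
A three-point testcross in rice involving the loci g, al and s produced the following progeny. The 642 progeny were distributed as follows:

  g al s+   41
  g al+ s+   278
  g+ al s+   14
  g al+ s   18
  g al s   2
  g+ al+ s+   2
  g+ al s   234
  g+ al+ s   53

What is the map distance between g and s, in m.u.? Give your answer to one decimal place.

5.6 m.u.

The two most frequent reciprocal classes, g+ al s and g al+ s+, are the parental types, so the F1 was g+ al s / g al+ s+.
The two rarest classes, g al s and g+ al+ s+, are the double crossovers. Comparing them with the parentals, only the g allele has switched, so g is the middle locus and the order is al – g – s.
Crossovers in the g–s interval produce the single-crossover classes g+ al s+ and g al+ s (14 + 18 = 32) plus the double crossovers (4).
RF(g–s) = (32 + 4) / 642 = 36/642 = 0.0561 → 5.6 m.u.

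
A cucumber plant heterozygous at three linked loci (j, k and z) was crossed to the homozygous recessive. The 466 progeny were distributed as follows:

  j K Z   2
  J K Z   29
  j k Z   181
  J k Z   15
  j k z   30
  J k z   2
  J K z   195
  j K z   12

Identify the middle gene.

The two most frequent reciprocal classes, J K z and j k Z, are the parental types, so the F1 was J K z / j k Z.
The two rarest classes, J k z and j K Z, are the double crossovers. Comparing them with the parentals, only the k allele has switched, so k is the middle locus and the order is z – k – j.

k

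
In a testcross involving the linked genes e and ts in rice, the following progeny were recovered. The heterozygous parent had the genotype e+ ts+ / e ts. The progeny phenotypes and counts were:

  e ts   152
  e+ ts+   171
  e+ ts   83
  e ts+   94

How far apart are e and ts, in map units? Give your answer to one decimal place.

The recombinant classes are e+ ts and e ts+: 83 + 94 = 177.
Recombination frequency = 177/500 = 0.3540 ≈ 35.4%, i.e. 35.4 map units.

35.4 map units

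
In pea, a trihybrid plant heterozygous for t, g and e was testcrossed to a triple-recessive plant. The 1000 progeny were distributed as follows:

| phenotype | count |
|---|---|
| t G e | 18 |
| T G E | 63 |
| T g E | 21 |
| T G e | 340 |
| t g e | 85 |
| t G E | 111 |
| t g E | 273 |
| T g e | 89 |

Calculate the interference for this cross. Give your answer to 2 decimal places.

The two most frequent reciprocal classes, t g E and T G e, are the parental types, so the F1 was t g E / T G e.
The two rarest classes, T g E and t G e, are the double crossovers. Comparing them with the parentals, only the t allele has switched, so t is the middle locus and the order is e – t – g.
e–t: (148 + 39)/1000 = 0.1870; t–g: (200 + 39)/1000 = 0.2390.
Expected DCO frequency = 0.1870 × 0.2390 ≈ 0.04469; observed = 39/1000 ≈ 0.03900.
Coefficient of coincidence = 0.03900/0.04469 ≈ 0.87; interference = 1 − 0.87 = 0.13.

0.13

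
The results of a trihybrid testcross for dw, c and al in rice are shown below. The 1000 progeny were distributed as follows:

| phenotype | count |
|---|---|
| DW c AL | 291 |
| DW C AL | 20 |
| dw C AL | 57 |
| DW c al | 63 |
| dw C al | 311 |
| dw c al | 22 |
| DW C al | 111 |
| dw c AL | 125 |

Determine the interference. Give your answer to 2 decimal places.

0.07

The two most frequent reciprocal classes, dw C al and DW c AL, are the parental types, so the F1 was dw C al / DW c AL.
The two rarest classes, dw c al and DW C AL, are the double crossovers. Comparing them with the parentals, only the c allele has switched, so c is the middle locus and the order is dw – c – al.
dw–c: (236 + 42)/1000 = 0.2780; c–al: (120 + 42)/1000 = 0.1620.
Expected DCO frequency = 0.2780 × 0.1620 ≈ 0.04504; observed = 42/1000 ≈ 0.04200.
Coefficient of coincidence = 0.04200/0.04504 ≈ 0.93; interference = 1 − 0.93 = 0.07.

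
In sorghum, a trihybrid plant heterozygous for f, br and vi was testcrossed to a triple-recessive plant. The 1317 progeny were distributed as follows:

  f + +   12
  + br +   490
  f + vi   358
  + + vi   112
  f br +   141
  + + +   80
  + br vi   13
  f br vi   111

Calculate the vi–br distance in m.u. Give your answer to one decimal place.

16.4 m.u.

The two most frequent reciprocal classes, f + vi and + br +, are the parental types, so the F1 was f + vi / + br +.
The two rarest classes, f + + and + br vi, are the double crossovers. Comparing them with the parentals, only the vi allele has switched, so vi is the middle locus and the order is br – vi – f.
Crossovers in the br–vi interval produce the single-crossover classes f br vi and + + + (111 + 80 = 191) plus the double crossovers (25).
RF(br–vi) = (191 + 25) / 1317 = 216/1317 = 0.1640 → 16.4 m.u.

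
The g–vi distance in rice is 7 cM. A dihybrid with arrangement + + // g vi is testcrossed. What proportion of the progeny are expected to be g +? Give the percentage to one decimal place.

A map distance of 7 cM corresponds to a recombination frequency of 0.070.
The F1 is + + / g vi, so g + is a recombinant gamete class with expected frequency r/2 = 0.070/2 = 0.0350.
That is 0.0350 = 3.5% of the progeny.

3.5%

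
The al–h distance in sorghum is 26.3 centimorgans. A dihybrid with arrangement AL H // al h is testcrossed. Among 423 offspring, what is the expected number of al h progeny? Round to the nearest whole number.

156

A map distance of 26.3 centimorgans corresponds to a recombination frequency of 0.263.
The F1 is AL H / al h, so al h is a parental gamete class with expected frequency (1 − r)/2 = 0.737/2 = 0.3685.
Expected number = 0.3685 × 423 = 155.88 ≈ 156.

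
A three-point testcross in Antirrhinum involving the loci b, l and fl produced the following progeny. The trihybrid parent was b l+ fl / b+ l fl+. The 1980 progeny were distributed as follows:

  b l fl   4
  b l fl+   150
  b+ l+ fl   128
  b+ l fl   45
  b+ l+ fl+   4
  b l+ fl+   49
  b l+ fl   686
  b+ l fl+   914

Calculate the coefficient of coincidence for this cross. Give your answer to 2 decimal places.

The two rarest classes, b l fl and b+ l+ fl+, are the double crossovers. Comparing them with the parentals, only the l allele has switched, so l is the middle locus and the order is b – l – fl.
b–l: (278 + 8)/1980 = 0.1444; l–fl: (94 + 8)/1980 = 0.0515.
Expected DCO frequency = 0.1444 × 0.0515 ≈ 0.00744; observed = 8/1980 ≈ 0.00404.
Coefficient of coincidence = 0.00404/0.00744 ≈ 0.54.

0.54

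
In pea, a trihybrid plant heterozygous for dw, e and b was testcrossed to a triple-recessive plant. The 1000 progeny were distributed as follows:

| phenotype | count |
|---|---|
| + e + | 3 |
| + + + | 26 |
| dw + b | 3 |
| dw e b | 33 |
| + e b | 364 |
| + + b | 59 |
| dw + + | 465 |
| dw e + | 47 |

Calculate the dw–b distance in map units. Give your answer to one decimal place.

The two most frequent reciprocal classes, dw + + and + e b, are the parental types, so the F1 was dw + + / + e b.
The two rarest classes, dw + b and + e +, are the double crossovers. Comparing them with the parentals, only the b allele has switched, so b is the middle locus and the order is e – b – dw.
Crossovers in the b–dw interval produce the single-crossover classes + + + and dw e b (26 + 33 = 59) plus the double crossovers (6).
RF(b–dw) = (59 + 6) / 1000 = 65/1000 = 0.0650 → 6.5 map units.

6.5 map units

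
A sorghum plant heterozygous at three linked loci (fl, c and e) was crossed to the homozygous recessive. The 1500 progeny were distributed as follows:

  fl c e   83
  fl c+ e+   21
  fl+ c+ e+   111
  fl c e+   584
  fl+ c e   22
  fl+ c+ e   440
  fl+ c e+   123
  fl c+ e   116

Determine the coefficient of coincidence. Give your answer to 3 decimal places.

The two most frequent reciprocal classes, fl+ c+ e and fl c e+, are the parental types, so the F1 was fl+ c+ e / fl c e+.
The two rarest classes, fl+ c e and fl c+ e+, are the double crossovers. Comparing them with the parentals, only the c allele has switched, so c is the middle locus and the order is e – c – fl.
e–c: (194 + 43)/1500 = 0.1580; c–fl: (239 + 43)/1500 = 0.1880.
Expected DCO frequency = 0.1580 × 0.1880 ≈ 0.02970; observed = 43/1500 ≈ 0.02867.
Coefficient of coincidence = 0.02867/0.02970 ≈ 0.965.

0.965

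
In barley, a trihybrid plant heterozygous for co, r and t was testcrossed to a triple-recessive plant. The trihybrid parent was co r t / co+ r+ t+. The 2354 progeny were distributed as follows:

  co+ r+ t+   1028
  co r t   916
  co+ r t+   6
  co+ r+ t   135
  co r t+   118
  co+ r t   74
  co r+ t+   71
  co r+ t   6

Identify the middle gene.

r

The two rarest classes, co r+ t and co+ r t+, are the double crossovers. Comparing them with the parentals, only the r allele has switched, so r is the middle locus and the order is co – r – t.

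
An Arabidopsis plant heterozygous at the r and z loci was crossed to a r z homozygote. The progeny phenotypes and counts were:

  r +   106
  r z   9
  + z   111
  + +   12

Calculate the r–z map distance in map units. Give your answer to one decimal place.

The two most frequent classes, + z (111) and r + (106), are the parental types, so the F1 was + z / r +.
The recombinant classes are + + and r z: 12 + 9 = 21.
Recombination frequency = 21/238 = 0.0882 ≈ 8.8%, i.e. 8.8 map units.

8.8 map units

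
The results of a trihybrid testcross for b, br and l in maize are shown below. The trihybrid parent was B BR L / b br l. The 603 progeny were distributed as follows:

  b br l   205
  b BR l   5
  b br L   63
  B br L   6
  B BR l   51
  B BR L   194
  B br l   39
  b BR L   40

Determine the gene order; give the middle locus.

br

The two rarest classes, B br L and b BR l, are the double crossovers. Comparing them with the parentals, only the br allele has switched, so br is the middle locus and the order is l – br – b.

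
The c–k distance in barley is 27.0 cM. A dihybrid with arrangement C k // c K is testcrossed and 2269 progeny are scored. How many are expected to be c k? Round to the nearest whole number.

306

A map distance of 27.0 cM corresponds to a recombination frequency of 0.270.
The F1 is C k / c K, so c k is a recombinant gamete class with expected frequency r/2 = 0.270/2 = 0.1350.
Expected number = 0.1350 × 2269 = 306.31 ≈ 306.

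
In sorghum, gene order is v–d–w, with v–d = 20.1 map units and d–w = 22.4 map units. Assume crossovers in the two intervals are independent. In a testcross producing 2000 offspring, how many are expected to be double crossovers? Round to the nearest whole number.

Map distances give recombination frequencies of 0.201 and 0.224 for the two intervals.
With no interference, expected double-crossover frequency = 0.201 × 0.224 = 0.04502.
Expected number = 0.04502 × 2000 = 90.05 ≈ 90.

90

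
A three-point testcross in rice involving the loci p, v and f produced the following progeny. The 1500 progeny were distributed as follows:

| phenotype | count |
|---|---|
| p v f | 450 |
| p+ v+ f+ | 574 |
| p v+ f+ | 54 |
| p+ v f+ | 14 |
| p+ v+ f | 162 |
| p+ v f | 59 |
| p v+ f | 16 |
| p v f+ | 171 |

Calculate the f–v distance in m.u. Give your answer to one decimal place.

24.2 m.u.

The two most frequent reciprocal classes, p+ v+ f+ and p v f, are the parental types, so the F1 was p+ v+ f+ / p v f.
The two rarest classes, p+ v f+ and p v+ f, are the double crossovers. Comparing them with the parentals, only the v allele has switched, so v is the middle locus and the order is f – v – p.
Crossovers in the f–v interval produce the single-crossover classes p+ v+ f and p v f+ (162 + 171 = 333) plus the double crossovers (30).
RF(f–v) = (333 + 30) / 1500 = 363/1500 = 0.2420 → 24.2 m.u.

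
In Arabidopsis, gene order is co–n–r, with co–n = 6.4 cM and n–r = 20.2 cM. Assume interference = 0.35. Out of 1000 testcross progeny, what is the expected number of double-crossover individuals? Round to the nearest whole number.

Map distances give recombination frequencies of 0.064 and 0.202 for the two intervals.
With interference 0.35 (so coincidence = 0.65), expected double-crossover frequency = 0.064 × 0.202 × 0.65 = 0.00840.
Expected number = 0.00840 × 1000 = 8.40 ≈ 8.

8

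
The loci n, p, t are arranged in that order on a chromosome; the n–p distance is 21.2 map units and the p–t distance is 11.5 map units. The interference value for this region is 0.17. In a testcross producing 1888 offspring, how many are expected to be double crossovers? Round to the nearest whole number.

38

Map distances give recombination frequencies of 0.212 and 0.115 for the two intervals.
With interference 0.17 (so coincidence = 0.83), expected double-crossover frequency = 0.212 × 0.115 × 0.83 = 0.02024.
Expected number = 0.02024 × 1888 = 38.20 ≈ 38.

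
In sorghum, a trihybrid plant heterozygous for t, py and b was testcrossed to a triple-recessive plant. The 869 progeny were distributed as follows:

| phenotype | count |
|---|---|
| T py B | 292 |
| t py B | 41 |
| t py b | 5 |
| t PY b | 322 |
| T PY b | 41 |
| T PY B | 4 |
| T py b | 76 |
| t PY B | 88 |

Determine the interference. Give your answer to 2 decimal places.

The two most frequent reciprocal classes, T py B and t PY b, are the parental types, so the F1 was T py B / t PY b.
The two rarest classes, T PY B and t py b, are the double crossovers. Comparing them with the parentals, only the py allele has switched, so py is the middle locus and the order is b – py – t.
b–py: (164 + 9)/869 = 0.1991; py–t: (82 + 9)/869 = 0.1047.
Expected DCO frequency = 0.1991 × 0.1047 ≈ 0.02085; observed = 9/869 ≈ 0.01036.
Coefficient of coincidence = 0.01036/0.02085 ≈ 0.50; interference = 1 − 0.50 = 0.50.

0.50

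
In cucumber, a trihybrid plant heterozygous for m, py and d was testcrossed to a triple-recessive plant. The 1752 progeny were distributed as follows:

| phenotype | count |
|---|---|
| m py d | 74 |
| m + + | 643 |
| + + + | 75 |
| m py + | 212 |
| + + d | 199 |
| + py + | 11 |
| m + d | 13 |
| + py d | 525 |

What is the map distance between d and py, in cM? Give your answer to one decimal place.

The two most frequent reciprocal classes, + py d and m + +, are the parental types, so the F1 was + py d / m + +.
The two rarest classes, + py + and m + d, are the double crossovers. Comparing them with the parentals, only the d allele has switched, so d is the middle locus and the order is m – d – py.
Crossovers in the d–py interval produce the single-crossover classes + + d and m py + (199 + 212 = 411) plus the double crossovers (24).
RF(d–py) = (411 + 24) / 1752 = 435/1752 = 0.2483 → 24.8 cM.

24.8 cM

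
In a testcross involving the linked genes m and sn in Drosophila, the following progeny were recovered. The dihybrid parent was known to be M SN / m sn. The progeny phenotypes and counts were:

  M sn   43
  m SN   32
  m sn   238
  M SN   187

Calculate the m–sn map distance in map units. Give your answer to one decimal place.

15.0 map units

The recombinant classes are M sn and m SN: 43 + 32 = 75.
Recombination frequency = 75/500 = 0.1500 ≈ 15.0%, i.e. 15.0 map units.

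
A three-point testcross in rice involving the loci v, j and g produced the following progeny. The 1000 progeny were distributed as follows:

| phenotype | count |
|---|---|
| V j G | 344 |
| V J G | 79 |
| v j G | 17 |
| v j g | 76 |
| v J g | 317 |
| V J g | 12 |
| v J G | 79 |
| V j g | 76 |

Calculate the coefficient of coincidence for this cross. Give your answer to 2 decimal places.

The two most frequent reciprocal classes, V j G and v J g, are the parental types, so the F1 was V j G / v J g.
The two rarest classes, v j G and V J g, are the double crossovers. Comparing them with the parentals, only the v allele has switched, so v is the middle locus and the order is g – v – j.
g–v: (155 + 29)/1000 = 0.1840; v–j: (155 + 29)/1000 = 0.1840.
Expected DCO frequency = 0.1840 × 0.1840 ≈ 0.03386; observed = 29/1000 ≈ 0.02900.
Coefficient of coincidence = 0.02900/0.03386 ≈ 0.86.

0.86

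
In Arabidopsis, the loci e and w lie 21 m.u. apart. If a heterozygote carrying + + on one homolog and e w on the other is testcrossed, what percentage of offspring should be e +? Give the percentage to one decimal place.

10.5%

A map distance of 21 m.u. corresponds to a recombination frequency of 0.210.
The F1 is + + / e w, so e + is a recombinant gamete class with expected frequency r/2 = 0.210/2 = 0.1050.
That is 0.1050 = 10.5% of the progeny.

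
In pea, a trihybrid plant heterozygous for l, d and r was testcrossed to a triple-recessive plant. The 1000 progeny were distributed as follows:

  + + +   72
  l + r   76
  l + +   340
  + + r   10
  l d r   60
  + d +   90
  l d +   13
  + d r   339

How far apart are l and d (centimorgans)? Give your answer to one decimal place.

The two most frequent reciprocal classes, + d r and l + +, are the parental types, so the F1 was + d r / l + +.
The two rarest classes, + + r and l d +, are the double crossovers. Comparing them with the parentals, only the d allele has switched, so d is the middle locus and the order is r – d – l.
Crossovers in the d–l interval produce the single-crossover classes l d r and + + + (60 + 72 = 132) plus the double crossovers (23).
RF(d–l) = (132 + 23) / 1000 = 155/1000 = 0.1550 → 15.5 centimorgans.

15.5 centimorgans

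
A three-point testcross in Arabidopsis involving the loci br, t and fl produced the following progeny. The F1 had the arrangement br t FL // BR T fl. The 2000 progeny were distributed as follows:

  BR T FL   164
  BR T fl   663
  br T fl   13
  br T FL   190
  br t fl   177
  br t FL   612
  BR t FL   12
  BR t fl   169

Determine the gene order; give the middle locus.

br

The two rarest classes, BR t FL and br T fl, are the double crossovers. Comparing them with the parentals, only the br allele has switched, so br is the middle locus and the order is fl – br – t.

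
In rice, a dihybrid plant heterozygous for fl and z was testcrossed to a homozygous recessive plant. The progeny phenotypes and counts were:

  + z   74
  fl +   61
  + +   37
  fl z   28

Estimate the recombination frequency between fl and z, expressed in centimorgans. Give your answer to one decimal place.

32.5 centimorgans

The two most frequent classes, + z (74) and fl + (61), are the parental types, so the F1 was + z / fl +.
The recombinant classes are + + and fl z: 37 + 28 = 65.
Recombination frequency = 65/200 = 0.3250 ≈ 32.5%, i.e. 32.5 centimorgans.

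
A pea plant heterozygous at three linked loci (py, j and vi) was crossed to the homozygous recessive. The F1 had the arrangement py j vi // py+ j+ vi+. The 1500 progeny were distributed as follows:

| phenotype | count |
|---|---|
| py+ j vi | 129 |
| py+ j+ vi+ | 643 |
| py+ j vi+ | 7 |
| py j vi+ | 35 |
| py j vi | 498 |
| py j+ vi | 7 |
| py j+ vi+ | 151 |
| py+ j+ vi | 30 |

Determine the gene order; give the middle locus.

j

The two rarest classes, py j+ vi and py+ j vi+, are the double crossovers. Comparing them with the parentals, only the j allele has switched, so j is the middle locus and the order is vi – j – py.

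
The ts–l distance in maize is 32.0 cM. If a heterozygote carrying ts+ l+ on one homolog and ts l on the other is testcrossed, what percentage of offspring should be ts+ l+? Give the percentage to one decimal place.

A map distance of 32.0 cM corresponds to a recombination frequency of 0.320.
The F1 is ts+ l+ / ts l, so ts+ l+ is a parental gamete class with expected frequency (1 − r)/2 = 0.680/2 = 0.3400.
That is 0.3400 = 34.0% of the progeny.

34.0%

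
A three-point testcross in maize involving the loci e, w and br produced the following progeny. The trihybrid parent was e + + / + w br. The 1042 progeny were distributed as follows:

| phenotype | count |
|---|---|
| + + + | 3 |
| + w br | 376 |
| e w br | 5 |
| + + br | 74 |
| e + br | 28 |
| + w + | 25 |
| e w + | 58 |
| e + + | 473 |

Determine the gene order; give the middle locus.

e

The two rarest classes, + + + and e w br, are the double crossovers. Comparing them with the parentals, only the e allele has switched, so e is the middle locus and the order is w – e – br.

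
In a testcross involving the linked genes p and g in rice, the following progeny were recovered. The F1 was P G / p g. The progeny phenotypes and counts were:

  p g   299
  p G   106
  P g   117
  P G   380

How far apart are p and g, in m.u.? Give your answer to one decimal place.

The recombinant classes are P g and p G: 117 + 106 = 223.
Recombination frequency = 223/902 = 0.2472 ≈ 24.7%, i.e. 24.7 m.u.

24.7 m.u.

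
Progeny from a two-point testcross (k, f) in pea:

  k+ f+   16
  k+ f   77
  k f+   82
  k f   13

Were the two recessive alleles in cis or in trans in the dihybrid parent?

The two most frequent classes are k+ f (77) and k f+ (82); these are the parental (non-recombinant) types.
So the F1 carried k+ f on one chromosome and k f+ on the other — the recessive alleles are on opposite chromosomes (trans / repulsion).

trans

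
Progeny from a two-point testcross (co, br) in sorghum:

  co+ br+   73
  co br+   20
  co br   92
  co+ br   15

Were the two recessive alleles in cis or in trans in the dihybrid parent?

The two most frequent classes are co+ br+ (73) and co br (92); these are the parental (non-recombinant) types.
So the F1 carried co+ br+ on one chromosome and co br on the other — the recessive alleles are on the same chromosome (cis / coupling).

cis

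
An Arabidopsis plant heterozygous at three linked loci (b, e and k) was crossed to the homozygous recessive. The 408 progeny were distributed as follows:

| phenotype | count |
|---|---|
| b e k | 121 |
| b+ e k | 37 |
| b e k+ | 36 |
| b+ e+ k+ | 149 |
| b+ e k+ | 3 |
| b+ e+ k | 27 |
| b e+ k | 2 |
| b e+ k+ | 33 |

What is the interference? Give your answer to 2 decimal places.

0.60

The two most frequent reciprocal classes, b+ e+ k+ and b e k, are the parental types, so the F1 was b+ e+ k+ / b e k.
The two rarest classes, b+ e k+ and b e+ k, are the double crossovers. Comparing them with the parentals, only the e allele has switched, so e is the middle locus and the order is k – e – b.
k–e: (63 + 5)/408 = 0.1667; e–b: (70 + 5)/408 = 0.1838.
Expected DCO frequency = 0.1667 × 0.1838 ≈ 0.03064; observed = 5/408 ≈ 0.01225.
Coefficient of coincidence = 0.01225/0.03064 ≈ 0.40; interference = 1 − 0.40 = 0.60.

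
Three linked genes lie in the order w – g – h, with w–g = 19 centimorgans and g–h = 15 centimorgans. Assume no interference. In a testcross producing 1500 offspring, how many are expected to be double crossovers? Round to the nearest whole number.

43

Map distances give recombination frequencies of 0.190 and 0.150 for the two intervals.
With no interference, expected double-crossover frequency = 0.190 × 0.150 = 0.02850.
Expected number = 0.02850 × 1500 = 42.75 ≈ 43.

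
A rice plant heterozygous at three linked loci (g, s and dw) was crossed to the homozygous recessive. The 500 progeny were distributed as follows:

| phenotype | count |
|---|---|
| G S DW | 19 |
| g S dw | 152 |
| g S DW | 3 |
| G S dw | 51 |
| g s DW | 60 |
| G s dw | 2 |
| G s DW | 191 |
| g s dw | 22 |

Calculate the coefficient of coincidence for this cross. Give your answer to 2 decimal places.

The two most frequent reciprocal classes, G s DW and g S dw, are the parental types, so the F1 was G s DW / g S dw.
The two rarest classes, G s dw and g S DW, are the double crossovers. Comparing them with the parentals, only the dw allele has switched, so dw is the middle locus and the order is s – dw – g.
s–dw: (41 + 5)/500 = 0.0920; dw–g: (111 + 5)/500 = 0.2320.
Expected DCO frequency = 0.0920 × 0.2320 ≈ 0.02134; observed = 5/500 ≈ 0.01000.
Coefficient of coincidence = 0.01000/0.02134 ≈ 0.47.

0.47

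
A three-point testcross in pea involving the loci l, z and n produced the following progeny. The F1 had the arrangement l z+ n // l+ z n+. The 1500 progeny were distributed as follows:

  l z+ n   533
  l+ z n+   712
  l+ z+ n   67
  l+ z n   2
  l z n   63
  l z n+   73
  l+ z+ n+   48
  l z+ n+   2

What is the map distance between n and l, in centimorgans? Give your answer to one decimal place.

9.6 centimorgans

The two rarest classes, l z+ n+ and l+ z n, are the double crossovers. Comparing them with the parentals, only the n allele has switched, so n is the middle locus and the order is z – n – l.
Crossovers in the n–l interval produce the single-crossover classes l+ z+ n and l z n+ (67 + 73 = 140) plus the double crossovers (4).
RF(n–l) = (140 + 4) / 1500 = 144/1500 = 0.0960 → 9.6 centimorgans.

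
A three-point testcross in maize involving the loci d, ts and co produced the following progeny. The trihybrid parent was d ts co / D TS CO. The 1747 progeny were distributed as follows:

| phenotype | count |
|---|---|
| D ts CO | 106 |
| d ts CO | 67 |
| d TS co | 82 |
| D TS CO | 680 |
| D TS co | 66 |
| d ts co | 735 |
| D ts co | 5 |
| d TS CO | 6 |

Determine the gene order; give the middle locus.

d

The two rarest classes, D ts co and d TS CO, are the double crossovers. Comparing them with the parentals, only the d allele has switched, so d is the middle locus and the order is ts – d – co.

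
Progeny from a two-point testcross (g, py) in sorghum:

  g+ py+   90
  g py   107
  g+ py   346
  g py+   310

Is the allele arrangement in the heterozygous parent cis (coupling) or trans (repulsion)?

trans

The two most frequent classes are g+ py (346) and g py+ (310); these are the parental (non-recombinant) types.
So the F1 carried g+ py on one chromosome and g py+ on the other — the recessive alleles are on opposite chromosomes (trans / repulsion).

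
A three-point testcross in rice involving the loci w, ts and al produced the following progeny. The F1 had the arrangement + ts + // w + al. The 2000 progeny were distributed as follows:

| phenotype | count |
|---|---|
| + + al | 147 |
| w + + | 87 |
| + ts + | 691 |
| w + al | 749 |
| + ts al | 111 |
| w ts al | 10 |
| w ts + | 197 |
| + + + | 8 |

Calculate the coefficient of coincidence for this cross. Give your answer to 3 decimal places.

The two rarest classes, + + + and w ts al, are the double crossovers. Comparing them with the parentals, only the ts allele has switched, so ts is the middle locus and the order is w – ts – al.
w–ts: (344 + 18)/2000 = 0.1810; ts–al: (198 + 18)/2000 = 0.1080.
Expected DCO frequency = 0.1810 × 0.1080 ≈ 0.01955; observed = 18/2000 ≈ 0.00900.
Coefficient of coincidence = 0.00900/0.01955 ≈ 0.460.

0.460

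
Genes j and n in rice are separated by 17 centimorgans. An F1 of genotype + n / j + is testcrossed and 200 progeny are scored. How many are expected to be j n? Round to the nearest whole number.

17

A map distance of 17 centimorgans corresponds to a recombination frequency of 0.170.
The F1 is + n / j +, so j n is a recombinant gamete class with expected frequency r/2 = 0.170/2 = 0.0850.
Expected number = 0.0850 × 200 = 17.00 ≈ 17.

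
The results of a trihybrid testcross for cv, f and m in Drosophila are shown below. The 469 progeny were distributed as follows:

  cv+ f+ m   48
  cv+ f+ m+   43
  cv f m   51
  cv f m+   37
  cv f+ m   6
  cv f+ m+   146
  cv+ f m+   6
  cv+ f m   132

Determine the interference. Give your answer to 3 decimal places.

0.453

The two most frequent reciprocal classes, cv+ f m and cv f+ m+, are the parental types, so the F1 was cv+ f m / cv f+ m+.
The two rarest classes, cv+ f m+ and cv f+ m, are the double crossovers. Comparing them with the parentals, only the m allele has switched, so m is the middle locus and the order is f – m – cv.
f–m: (85 + 12)/469 = 0.2068; m–cv: (94 + 12)/469 = 0.2260.
Expected DCO frequency = 0.2068 × 0.2260 ≈ 0.04674; observed = 12/469 ≈ 0.02559.
Coefficient of coincidence = 0.02559/0.04674 ≈ 0.547; interference = 1 − 0.547 = 0.453.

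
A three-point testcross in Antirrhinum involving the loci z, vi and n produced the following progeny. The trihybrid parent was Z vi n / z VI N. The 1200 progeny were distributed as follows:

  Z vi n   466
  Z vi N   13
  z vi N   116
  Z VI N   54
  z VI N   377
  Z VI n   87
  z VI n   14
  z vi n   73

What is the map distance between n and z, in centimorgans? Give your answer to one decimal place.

12.8 centimorgans

The two rarest classes, Z vi N and z VI n, are the double crossovers. Comparing them with the parentals, only the n allele has switched, so n is the middle locus and the order is vi – n – z.
Crossovers in the n–z interval produce the single-crossover classes z vi n and Z VI N (73 + 54 = 127) plus the double crossovers (27).
RF(n–z) = (127 + 27) / 1200 = 154/1200 = 0.1283 → 12.8 centimorgans.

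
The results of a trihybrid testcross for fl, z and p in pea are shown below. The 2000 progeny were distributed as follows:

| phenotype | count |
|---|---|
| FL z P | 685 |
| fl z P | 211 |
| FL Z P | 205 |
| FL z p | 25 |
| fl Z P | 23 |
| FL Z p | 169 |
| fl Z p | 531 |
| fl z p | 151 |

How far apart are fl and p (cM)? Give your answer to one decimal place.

21.4 cM

The two most frequent reciprocal classes, FL z P and fl Z p, are the parental types, so the F1 was FL z P / fl Z p.
The two rarest classes, FL z p and fl Z P, are the double crossovers. Comparing them with the parentals, only the p allele has switched, so p is the middle locus and the order is z – p – fl.
Crossovers in the p–fl interval produce the single-crossover classes fl z P and FL Z p (211 + 169 = 380) plus the double crossovers (48).
RF(p–fl) = (380 + 48) / 2000 = 428/2000 = 0.2140 → 21.4 cM.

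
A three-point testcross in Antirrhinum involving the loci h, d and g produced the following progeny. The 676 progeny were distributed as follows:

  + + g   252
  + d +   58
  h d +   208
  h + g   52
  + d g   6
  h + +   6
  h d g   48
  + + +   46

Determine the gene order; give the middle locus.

d

The two most frequent reciprocal classes, + + g and h d +, are the parental types, so the F1 was + + g / h d +.
The two rarest classes, + d g and h + +, are the double crossovers. Comparing them with the parentals, only the d allele has switched, so d is the middle locus and the order is g – d – h.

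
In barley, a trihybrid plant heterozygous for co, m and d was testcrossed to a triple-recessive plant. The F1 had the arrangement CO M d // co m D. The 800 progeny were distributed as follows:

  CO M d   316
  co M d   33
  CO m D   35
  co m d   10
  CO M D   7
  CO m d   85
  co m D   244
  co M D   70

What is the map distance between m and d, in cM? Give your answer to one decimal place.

The two rarest classes, CO M D and co m d, are the double crossovers. Comparing them with the parentals, only the d allele has switched, so d is the middle locus and the order is co – d – m.
Crossovers in the d–m interval produce the single-crossover classes CO m d and co M D (85 + 70 = 155) plus the double crossovers (17).
RF(d–m) = (155 + 17) / 800 = 172/800 = 0.2150 → 21.5 cM.

21.5 cM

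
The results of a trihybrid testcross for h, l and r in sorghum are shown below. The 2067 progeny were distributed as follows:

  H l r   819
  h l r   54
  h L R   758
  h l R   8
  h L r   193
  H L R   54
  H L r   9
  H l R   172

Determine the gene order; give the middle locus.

l

The two most frequent reciprocal classes, H l r and h L R, are the parental types, so the F1 was H l r / h L R.
The two rarest classes, H L r and h l R, are the double crossovers. Comparing them with the parentals, only the l allele has switched, so l is the middle locus and the order is h – l – r.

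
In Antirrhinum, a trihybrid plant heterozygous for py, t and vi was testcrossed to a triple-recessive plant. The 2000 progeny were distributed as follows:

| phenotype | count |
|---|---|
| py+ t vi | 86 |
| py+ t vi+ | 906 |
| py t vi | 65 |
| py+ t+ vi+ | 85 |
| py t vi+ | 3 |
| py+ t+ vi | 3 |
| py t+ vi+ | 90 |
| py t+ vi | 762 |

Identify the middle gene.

py

The two most frequent reciprocal classes, py+ t vi+ and py t+ vi, are the parental types, so the F1 was py+ t vi+ / py t+ vi.
The two rarest classes, py t vi+ and py+ t+ vi, are the double crossovers. Comparing them with the parentals, only the py allele has switched, so py is the middle locus and the order is vi – py – t.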